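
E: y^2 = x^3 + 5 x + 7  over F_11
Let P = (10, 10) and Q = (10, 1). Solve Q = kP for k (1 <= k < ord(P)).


Enumerate multiples of P until we hit Q = (10, 1):
  1P = (10, 10)
  2P = (7, 0)
  3P = (10, 1)
Match found at i = 3.

k = 3


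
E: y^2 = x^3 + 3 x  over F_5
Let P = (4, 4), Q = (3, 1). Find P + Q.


P != Q, so use the chord formula.
s = (y2 - y1) / (x2 - x1) = (2) / (4) mod 5 = 3
x3 = s^2 - x1 - x2 mod 5 = 3^2 - 4 - 3 = 2
y3 = s (x1 - x3) - y1 mod 5 = 3 * (4 - 2) - 4 = 2

P + Q = (2, 2)


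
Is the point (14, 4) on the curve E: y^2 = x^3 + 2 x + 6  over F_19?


Check whether y^2 = x^3 + 2 x + 6 (mod 19) for (x, y) = (14, 4).
LHS: y^2 = 4^2 mod 19 = 16
RHS: x^3 + 2 x + 6 = 14^3 + 2*14 + 6 mod 19 = 4
LHS != RHS

No, not on the curve


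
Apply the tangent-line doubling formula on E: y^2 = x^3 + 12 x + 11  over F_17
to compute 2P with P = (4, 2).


Doubling: s = (3 x1^2 + a) / (2 y1)
s = (3*4^2 + 12) / (2*2) mod 17 = 15
x3 = s^2 - 2 x1 mod 17 = 15^2 - 2*4 = 13
y3 = s (x1 - x3) - y1 mod 17 = 15 * (4 - 13) - 2 = 16

2P = (13, 16)


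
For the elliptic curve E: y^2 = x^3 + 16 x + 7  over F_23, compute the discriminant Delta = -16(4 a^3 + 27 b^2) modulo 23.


4 a^3 + 27 b^2 = 4*16^3 + 27*7^2 = 16384 + 1323 = 17707
Delta = -16 * (17707) = -283312
Delta mod 23 = 2

Delta = 2 (mod 23)


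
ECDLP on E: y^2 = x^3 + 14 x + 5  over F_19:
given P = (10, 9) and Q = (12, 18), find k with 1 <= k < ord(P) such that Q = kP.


Enumerate multiples of P until we hit Q = (12, 18):
  1P = (10, 9)
  2P = (4, 7)
  3P = (3, 6)
  4P = (12, 1)
  5P = (13, 3)
  6P = (0, 9)
  7P = (9, 10)
  8P = (1, 1)
  9P = (17, 8)
  10P = (18, 3)
  11P = (7, 3)
  12P = (6, 18)
  13P = (14, 0)
  14P = (6, 1)
  15P = (7, 16)
  16P = (18, 16)
  17P = (17, 11)
  18P = (1, 18)
  19P = (9, 9)
  20P = (0, 10)
  21P = (13, 16)
  22P = (12, 18)
Match found at i = 22.

k = 22


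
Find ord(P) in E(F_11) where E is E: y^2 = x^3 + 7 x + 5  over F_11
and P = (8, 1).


Compute successive multiples of P until we hit O:
  1P = (8, 1)
  2P = (9, 4)
  3P = (3, 3)
  4P = (5, 0)
  5P = (3, 8)
  6P = (9, 7)
  7P = (8, 10)
  8P = O

ord(P) = 8


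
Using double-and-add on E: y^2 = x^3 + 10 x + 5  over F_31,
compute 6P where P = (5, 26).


k = 6 = 110_2 (binary, LSB first: 011)
Double-and-add from P = (5, 26):
  bit 0 = 0: acc unchanged = O
  bit 1 = 1: acc = O + (8, 15) = (8, 15)
  bit 2 = 1: acc = (8, 15) + (23, 8) = (10, 19)

6P = (10, 19)


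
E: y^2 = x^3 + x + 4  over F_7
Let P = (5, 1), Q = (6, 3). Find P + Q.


P != Q, so use the chord formula.
s = (y2 - y1) / (x2 - x1) = (2) / (1) mod 7 = 2
x3 = s^2 - x1 - x2 mod 7 = 2^2 - 5 - 6 = 0
y3 = s (x1 - x3) - y1 mod 7 = 2 * (5 - 0) - 1 = 2

P + Q = (0, 2)


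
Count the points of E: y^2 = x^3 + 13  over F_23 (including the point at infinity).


For each x in F_23, count y with y^2 = x^3 + 0 x + 13 mod 23:
  x = 0: RHS = 13, y in [6, 17]  -> 2 point(s)
  x = 4: RHS = 8, y in [10, 13]  -> 2 point(s)
  x = 5: RHS = 0, y in [0]  -> 1 point(s)
  x = 9: RHS = 6, y in [11, 12]  -> 2 point(s)
  x = 10: RHS = 1, y in [1, 22]  -> 2 point(s)
  x = 12: RHS = 16, y in [4, 19]  -> 2 point(s)
  x = 13: RHS = 2, y in [5, 18]  -> 2 point(s)
  x = 17: RHS = 4, y in [2, 21]  -> 2 point(s)
  x = 18: RHS = 3, y in [7, 16]  -> 2 point(s)
  x = 19: RHS = 18, y in [8, 15]  -> 2 point(s)
  x = 20: RHS = 9, y in [3, 20]  -> 2 point(s)
  x = 22: RHS = 12, y in [9, 14]  -> 2 point(s)
Affine points: 23. Add the point at infinity: total = 24.

#E(F_23) = 24


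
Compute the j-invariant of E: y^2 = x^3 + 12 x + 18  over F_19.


Delta = -16(4 a^3 + 27 b^2) mod 19 = 12
-1728 * (4 a)^3 = -1728 * (4*12)^3 mod 19 = 12
j = 12 * 12^(-1) mod 19 = 1

j = 1 (mod 19)


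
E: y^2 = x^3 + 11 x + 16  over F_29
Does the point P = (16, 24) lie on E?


Check whether y^2 = x^3 + 11 x + 16 (mod 29) for (x, y) = (16, 24).
LHS: y^2 = 24^2 mod 29 = 25
RHS: x^3 + 11 x + 16 = 16^3 + 11*16 + 16 mod 29 = 25
LHS = RHS

Yes, on the curve


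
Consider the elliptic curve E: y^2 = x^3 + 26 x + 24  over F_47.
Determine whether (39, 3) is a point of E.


Check whether y^2 = x^3 + 26 x + 24 (mod 47) for (x, y) = (39, 3).
LHS: y^2 = 3^2 mod 47 = 9
RHS: x^3 + 26 x + 24 = 39^3 + 26*39 + 24 mod 47 = 9
LHS = RHS

Yes, on the curve


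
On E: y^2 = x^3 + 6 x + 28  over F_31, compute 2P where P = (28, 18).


Doubling: s = (3 x1^2 + a) / (2 y1)
s = (3*28^2 + 6) / (2*18) mod 31 = 19
x3 = s^2 - 2 x1 mod 31 = 19^2 - 2*28 = 26
y3 = s (x1 - x3) - y1 mod 31 = 19 * (28 - 26) - 18 = 20

2P = (26, 20)


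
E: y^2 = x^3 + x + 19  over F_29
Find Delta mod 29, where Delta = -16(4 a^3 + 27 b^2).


4 a^3 + 27 b^2 = 4*1^3 + 27*19^2 = 4 + 9747 = 9751
Delta = -16 * (9751) = -156016
Delta mod 29 = 4

Delta = 4 (mod 29)


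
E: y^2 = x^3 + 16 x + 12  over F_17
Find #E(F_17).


For each x in F_17, count y with y^2 = x^3 + 16 x + 12 mod 17:
  x = 2: RHS = 1, y in [1, 16]  -> 2 point(s)
  x = 3: RHS = 2, y in [6, 11]  -> 2 point(s)
  x = 4: RHS = 4, y in [2, 15]  -> 2 point(s)
  x = 5: RHS = 13, y in [8, 9]  -> 2 point(s)
  x = 6: RHS = 1, y in [1, 16]  -> 2 point(s)
  x = 7: RHS = 8, y in [5, 12]  -> 2 point(s)
  x = 9: RHS = 1, y in [1, 16]  -> 2 point(s)
  x = 10: RHS = 16, y in [4, 13]  -> 2 point(s)
Affine points: 16. Add the point at infinity: total = 17.

#E(F_17) = 17


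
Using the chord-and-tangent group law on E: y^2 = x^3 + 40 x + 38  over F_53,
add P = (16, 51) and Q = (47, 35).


P != Q, so use the chord formula.
s = (y2 - y1) / (x2 - x1) = (37) / (31) mod 53 = 20
x3 = s^2 - x1 - x2 mod 53 = 20^2 - 16 - 47 = 19
y3 = s (x1 - x3) - y1 mod 53 = 20 * (16 - 19) - 51 = 48

P + Q = (19, 48)


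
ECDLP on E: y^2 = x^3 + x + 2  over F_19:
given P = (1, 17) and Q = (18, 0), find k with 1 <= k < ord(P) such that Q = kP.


Enumerate multiples of P until we hit Q = (18, 0):
  1P = (1, 17)
  2P = (18, 0)
Match found at i = 2.

k = 2


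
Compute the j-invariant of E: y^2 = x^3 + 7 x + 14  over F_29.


Delta = -16(4 a^3 + 27 b^2) mod 29 = 9
-1728 * (4 a)^3 = -1728 * (4*7)^3 mod 29 = 17
j = 17 * 9^(-1) mod 29 = 18

j = 18 (mod 29)


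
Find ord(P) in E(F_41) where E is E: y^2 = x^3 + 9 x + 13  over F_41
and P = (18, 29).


Compute successive multiples of P until we hit O:
  1P = (18, 29)
  2P = (30, 31)
  3P = (1, 8)
  4P = (17, 6)
  5P = (2, 11)
  6P = (37, 6)
  7P = (7, 3)
  8P = (6, 18)
  ... (continuing to 22P)
  22P = O

ord(P) = 22


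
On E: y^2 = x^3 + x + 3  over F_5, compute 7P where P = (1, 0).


k = 7 = 111_2 (binary, LSB first: 111)
Double-and-add from P = (1, 0):
  bit 0 = 1: acc = O + (1, 0) = (1, 0)
  bit 1 = 1: acc = (1, 0) + O = (1, 0)
  bit 2 = 1: acc = (1, 0) + O = (1, 0)

7P = (1, 0)


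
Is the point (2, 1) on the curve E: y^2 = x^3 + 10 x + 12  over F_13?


Check whether y^2 = x^3 + 10 x + 12 (mod 13) for (x, y) = (2, 1).
LHS: y^2 = 1^2 mod 13 = 1
RHS: x^3 + 10 x + 12 = 2^3 + 10*2 + 12 mod 13 = 1
LHS = RHS

Yes, on the curve


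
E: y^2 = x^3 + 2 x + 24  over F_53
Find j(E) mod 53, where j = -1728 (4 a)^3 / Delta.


Delta = -16(4 a^3 + 27 b^2) mod 53 = 21
-1728 * (4 a)^3 = -1728 * (4*2)^3 mod 53 = 46
j = 46 * 21^(-1) mod 53 = 35

j = 35 (mod 53)


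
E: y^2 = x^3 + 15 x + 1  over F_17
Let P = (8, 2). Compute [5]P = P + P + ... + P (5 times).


k = 5 = 101_2 (binary, LSB first: 101)
Double-and-add from P = (8, 2):
  bit 0 = 1: acc = O + (8, 2) = (8, 2)
  bit 1 = 0: acc unchanged = (8, 2)
  bit 2 = 1: acc = (8, 2) + (0, 16) = (11, 16)

5P = (11, 16)


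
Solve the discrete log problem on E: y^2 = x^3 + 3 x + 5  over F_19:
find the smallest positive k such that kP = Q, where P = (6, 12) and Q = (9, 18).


Enumerate multiples of P until we hit Q = (9, 18):
  1P = (6, 12)
  2P = (18, 18)
  3P = (0, 10)
  4P = (11, 18)
  5P = (8, 16)
  6P = (9, 1)
  7P = (9, 18)
Match found at i = 7.

k = 7


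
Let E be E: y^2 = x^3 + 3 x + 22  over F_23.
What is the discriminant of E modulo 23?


4 a^3 + 27 b^2 = 4*3^3 + 27*22^2 = 108 + 13068 = 13176
Delta = -16 * (13176) = -210816
Delta mod 23 = 2

Delta = 2 (mod 23)


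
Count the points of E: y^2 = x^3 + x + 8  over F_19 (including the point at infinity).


For each x in F_19, count y with y^2 = x^3 + 1 x + 8 mod 19:
  x = 3: RHS = 0, y in [0]  -> 1 point(s)
  x = 4: RHS = 0, y in [0]  -> 1 point(s)
  x = 5: RHS = 5, y in [9, 10]  -> 2 point(s)
  x = 7: RHS = 16, y in [4, 15]  -> 2 point(s)
  x = 9: RHS = 5, y in [9, 10]  -> 2 point(s)
  x = 10: RHS = 11, y in [7, 12]  -> 2 point(s)
  x = 11: RHS = 1, y in [1, 18]  -> 2 point(s)
  x = 12: RHS = 0, y in [0]  -> 1 point(s)
  x = 14: RHS = 11, y in [7, 12]  -> 2 point(s)
  x = 15: RHS = 16, y in [4, 15]  -> 2 point(s)
  x = 16: RHS = 16, y in [4, 15]  -> 2 point(s)
  x = 17: RHS = 17, y in [6, 13]  -> 2 point(s)
  x = 18: RHS = 6, y in [5, 14]  -> 2 point(s)
Affine points: 23. Add the point at infinity: total = 24.

#E(F_19) = 24


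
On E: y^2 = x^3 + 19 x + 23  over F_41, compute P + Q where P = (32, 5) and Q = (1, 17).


P != Q, so use the chord formula.
s = (y2 - y1) / (x2 - x1) = (12) / (10) mod 41 = 34
x3 = s^2 - x1 - x2 mod 41 = 34^2 - 32 - 1 = 16
y3 = s (x1 - x3) - y1 mod 41 = 34 * (32 - 16) - 5 = 6

P + Q = (16, 6)


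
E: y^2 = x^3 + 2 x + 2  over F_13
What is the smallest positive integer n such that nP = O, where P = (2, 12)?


Compute successive multiples of P until we hit O:
  1P = (2, 12)
  2P = (6, 3)
  3P = (6, 10)
  4P = (2, 1)
  5P = O

ord(P) = 5


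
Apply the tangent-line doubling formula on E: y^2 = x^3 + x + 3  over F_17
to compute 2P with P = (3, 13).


Doubling: s = (3 x1^2 + a) / (2 y1)
s = (3*3^2 + 1) / (2*13) mod 17 = 5
x3 = s^2 - 2 x1 mod 17 = 5^2 - 2*3 = 2
y3 = s (x1 - x3) - y1 mod 17 = 5 * (3 - 2) - 13 = 9

2P = (2, 9)


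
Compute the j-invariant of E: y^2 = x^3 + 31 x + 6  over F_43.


Delta = -16(4 a^3 + 27 b^2) mod 43 = 10
-1728 * (4 a)^3 = -1728 * (4*31)^3 mod 43 = 11
j = 11 * 10^(-1) mod 43 = 14

j = 14 (mod 43)


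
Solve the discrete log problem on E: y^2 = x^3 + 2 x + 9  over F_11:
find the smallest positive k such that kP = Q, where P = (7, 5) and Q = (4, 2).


Enumerate multiples of P until we hit Q = (4, 2):
  1P = (7, 5)
  2P = (0, 8)
  3P = (8, 8)
  4P = (5, 1)
  5P = (3, 3)
  6P = (4, 2)
Match found at i = 6.

k = 6


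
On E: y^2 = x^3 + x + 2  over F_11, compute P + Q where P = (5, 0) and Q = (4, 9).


P != Q, so use the chord formula.
s = (y2 - y1) / (x2 - x1) = (9) / (10) mod 11 = 2
x3 = s^2 - x1 - x2 mod 11 = 2^2 - 5 - 4 = 6
y3 = s (x1 - x3) - y1 mod 11 = 2 * (5 - 6) - 0 = 9

P + Q = (6, 9)


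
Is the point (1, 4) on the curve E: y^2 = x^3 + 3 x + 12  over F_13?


Check whether y^2 = x^3 + 3 x + 12 (mod 13) for (x, y) = (1, 4).
LHS: y^2 = 4^2 mod 13 = 3
RHS: x^3 + 3 x + 12 = 1^3 + 3*1 + 12 mod 13 = 3
LHS = RHS

Yes, on the curve


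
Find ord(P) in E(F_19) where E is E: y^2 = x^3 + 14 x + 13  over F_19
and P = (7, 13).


Compute successive multiples of P until we hit O:
  1P = (7, 13)
  2P = (2, 7)
  3P = (16, 18)
  4P = (1, 3)
  5P = (18, 13)
  6P = (13, 6)
  7P = (3, 14)
  8P = (15, 8)
  ... (continuing to 24P)
  24P = O

ord(P) = 24


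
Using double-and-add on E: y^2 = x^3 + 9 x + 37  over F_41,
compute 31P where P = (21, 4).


k = 31 = 11111_2 (binary, LSB first: 11111)
Double-and-add from P = (21, 4):
  bit 0 = 1: acc = O + (21, 4) = (21, 4)
  bit 1 = 1: acc = (21, 4) + (36, 20) = (5, 24)
  bit 2 = 1: acc = (5, 24) + (14, 18) = (27, 18)
  bit 3 = 1: acc = (27, 18) + (3, 38) = (6, 26)
  bit 4 = 1: acc = (6, 26) + (30, 1) = (10, 26)

31P = (10, 26)


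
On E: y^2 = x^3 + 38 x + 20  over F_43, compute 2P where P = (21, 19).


Doubling: s = (3 x1^2 + a) / (2 y1)
s = (3*21^2 + 38) / (2*19) mod 43 = 3
x3 = s^2 - 2 x1 mod 43 = 3^2 - 2*21 = 10
y3 = s (x1 - x3) - y1 mod 43 = 3 * (21 - 10) - 19 = 14

2P = (10, 14)


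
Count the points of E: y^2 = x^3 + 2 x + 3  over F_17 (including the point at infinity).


For each x in F_17, count y with y^2 = x^3 + 2 x + 3 mod 17:
  x = 2: RHS = 15, y in [7, 10]  -> 2 point(s)
  x = 3: RHS = 2, y in [6, 11]  -> 2 point(s)
  x = 5: RHS = 2, y in [6, 11]  -> 2 point(s)
  x = 8: RHS = 4, y in [2, 15]  -> 2 point(s)
  x = 9: RHS = 2, y in [6, 11]  -> 2 point(s)
  x = 11: RHS = 13, y in [8, 9]  -> 2 point(s)
  x = 12: RHS = 4, y in [2, 15]  -> 2 point(s)
  x = 13: RHS = 16, y in [4, 13]  -> 2 point(s)
  x = 14: RHS = 4, y in [2, 15]  -> 2 point(s)
  x = 15: RHS = 8, y in [5, 12]  -> 2 point(s)
  x = 16: RHS = 0, y in [0]  -> 1 point(s)
Affine points: 21. Add the point at infinity: total = 22.

#E(F_17) = 22


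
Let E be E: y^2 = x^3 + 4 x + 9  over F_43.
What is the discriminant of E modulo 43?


4 a^3 + 27 b^2 = 4*4^3 + 27*9^2 = 256 + 2187 = 2443
Delta = -16 * (2443) = -39088
Delta mod 43 = 42

Delta = 42 (mod 43)


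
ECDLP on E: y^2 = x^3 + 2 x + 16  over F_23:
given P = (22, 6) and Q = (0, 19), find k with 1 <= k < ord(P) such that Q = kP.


Enumerate multiples of P until we hit Q = (0, 19):
  1P = (22, 6)
  2P = (10, 22)
  3P = (3, 7)
  4P = (11, 14)
  5P = (16, 21)
  6P = (20, 12)
  7P = (13, 13)
  8P = (17, 8)
  9P = (9, 21)
  10P = (0, 4)
  11P = (5, 6)
  12P = (19, 17)
  13P = (21, 21)
  14P = (21, 2)
  15P = (19, 6)
  16P = (5, 17)
  17P = (0, 19)
Match found at i = 17.

k = 17


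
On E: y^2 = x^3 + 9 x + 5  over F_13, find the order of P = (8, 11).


Compute successive multiples of P until we hit O:
  1P = (8, 11)
  2P = (9, 10)
  3P = (10, 4)
  4P = (4, 1)
  5P = (4, 12)
  6P = (10, 9)
  7P = (9, 3)
  8P = (8, 2)
  ... (continuing to 9P)
  9P = O

ord(P) = 9


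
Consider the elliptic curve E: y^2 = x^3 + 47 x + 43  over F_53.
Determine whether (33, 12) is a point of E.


Check whether y^2 = x^3 + 47 x + 43 (mod 53) for (x, y) = (33, 12).
LHS: y^2 = 12^2 mod 53 = 38
RHS: x^3 + 47 x + 43 = 33^3 + 47*33 + 43 mod 53 = 7
LHS != RHS

No, not on the curve


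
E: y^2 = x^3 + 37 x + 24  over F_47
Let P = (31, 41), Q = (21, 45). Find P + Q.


P != Q, so use the chord formula.
s = (y2 - y1) / (x2 - x1) = (4) / (37) mod 47 = 9
x3 = s^2 - x1 - x2 mod 47 = 9^2 - 31 - 21 = 29
y3 = s (x1 - x3) - y1 mod 47 = 9 * (31 - 29) - 41 = 24

P + Q = (29, 24)


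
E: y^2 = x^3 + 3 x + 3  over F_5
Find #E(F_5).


For each x in F_5, count y with y^2 = x^3 + 3 x + 3 mod 5:
  x = 3: RHS = 4, y in [2, 3]  -> 2 point(s)
  x = 4: RHS = 4, y in [2, 3]  -> 2 point(s)
Affine points: 4. Add the point at infinity: total = 5.

#E(F_5) = 5


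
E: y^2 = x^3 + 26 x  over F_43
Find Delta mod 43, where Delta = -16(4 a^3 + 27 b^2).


4 a^3 + 27 b^2 = 4*26^3 + 27*0^2 = 70304 + 0 = 70304
Delta = -16 * (70304) = -1124864
Delta mod 43 = 16

Delta = 16 (mod 43)


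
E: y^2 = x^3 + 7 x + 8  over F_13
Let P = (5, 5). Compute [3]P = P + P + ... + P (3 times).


k = 3 = 11_2 (binary, LSB first: 11)
Double-and-add from P = (5, 5):
  bit 0 = 1: acc = O + (5, 5) = (5, 5)
  bit 1 = 1: acc = (5, 5) + (12, 0) = (5, 8)

3P = (5, 8)


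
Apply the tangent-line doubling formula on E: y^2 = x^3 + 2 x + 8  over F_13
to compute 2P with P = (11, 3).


Doubling: s = (3 x1^2 + a) / (2 y1)
s = (3*11^2 + 2) / (2*3) mod 13 = 11
x3 = s^2 - 2 x1 mod 13 = 11^2 - 2*11 = 8
y3 = s (x1 - x3) - y1 mod 13 = 11 * (11 - 8) - 3 = 4

2P = (8, 4)


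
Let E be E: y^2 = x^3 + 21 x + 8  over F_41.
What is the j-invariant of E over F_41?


Delta = -16(4 a^3 + 27 b^2) mod 41 = 19
-1728 * (4 a)^3 = -1728 * (4*21)^3 mod 41 = 34
j = 34 * 19^(-1) mod 41 = 32

j = 32 (mod 41)


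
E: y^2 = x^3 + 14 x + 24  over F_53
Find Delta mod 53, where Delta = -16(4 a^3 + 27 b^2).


4 a^3 + 27 b^2 = 4*14^3 + 27*24^2 = 10976 + 15552 = 26528
Delta = -16 * (26528) = -424448
Delta mod 53 = 29

Delta = 29 (mod 53)


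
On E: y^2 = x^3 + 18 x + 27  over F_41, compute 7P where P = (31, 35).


k = 7 = 111_2 (binary, LSB first: 111)
Double-and-add from P = (31, 35):
  bit 0 = 1: acc = O + (31, 35) = (31, 35)
  bit 1 = 1: acc = (31, 35) + (15, 33) = (20, 33)
  bit 2 = 1: acc = (20, 33) + (29, 25) = (10, 31)

7P = (10, 31)


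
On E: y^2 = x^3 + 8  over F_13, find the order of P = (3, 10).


Compute successive multiples of P until we hit O:
  1P = (3, 10)
  2P = (11, 0)
  3P = (3, 3)
  4P = O

ord(P) = 4


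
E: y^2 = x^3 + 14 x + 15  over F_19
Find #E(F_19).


For each x in F_19, count y with y^2 = x^3 + 14 x + 15 mod 19:
  x = 1: RHS = 11, y in [7, 12]  -> 2 point(s)
  x = 5: RHS = 1, y in [1, 18]  -> 2 point(s)
  x = 6: RHS = 11, y in [7, 12]  -> 2 point(s)
  x = 7: RHS = 0, y in [0]  -> 1 point(s)
  x = 12: RHS = 11, y in [7, 12]  -> 2 point(s)
  x = 13: RHS = 0, y in [0]  -> 1 point(s)
  x = 15: RHS = 9, y in [3, 16]  -> 2 point(s)
  x = 17: RHS = 17, y in [6, 13]  -> 2 point(s)
  x = 18: RHS = 0, y in [0]  -> 1 point(s)
Affine points: 15. Add the point at infinity: total = 16.

#E(F_19) = 16


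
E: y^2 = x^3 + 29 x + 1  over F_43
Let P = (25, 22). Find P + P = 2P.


Doubling: s = (3 x1^2 + a) / (2 y1)
s = (3*25^2 + 29) / (2*22) mod 43 = 12
x3 = s^2 - 2 x1 mod 43 = 12^2 - 2*25 = 8
y3 = s (x1 - x3) - y1 mod 43 = 12 * (25 - 8) - 22 = 10

2P = (8, 10)


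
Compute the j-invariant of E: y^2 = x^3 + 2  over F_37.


Delta = -16(4 a^3 + 27 b^2) mod 37 = 11
-1728 * (4 a)^3 = -1728 * (4*0)^3 mod 37 = 0
j = 0 * 11^(-1) mod 37 = 0

j = 0 (mod 37)


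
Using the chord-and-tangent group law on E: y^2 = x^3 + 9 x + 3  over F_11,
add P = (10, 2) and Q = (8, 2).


P != Q, so use the chord formula.
s = (y2 - y1) / (x2 - x1) = (0) / (9) mod 11 = 0
x3 = s^2 - x1 - x2 mod 11 = 0^2 - 10 - 8 = 4
y3 = s (x1 - x3) - y1 mod 11 = 0 * (10 - 4) - 2 = 9

P + Q = (4, 9)


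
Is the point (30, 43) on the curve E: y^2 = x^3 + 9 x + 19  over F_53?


Check whether y^2 = x^3 + 9 x + 19 (mod 53) for (x, y) = (30, 43).
LHS: y^2 = 43^2 mod 53 = 47
RHS: x^3 + 9 x + 19 = 30^3 + 9*30 + 19 mod 53 = 47
LHS = RHS

Yes, on the curve


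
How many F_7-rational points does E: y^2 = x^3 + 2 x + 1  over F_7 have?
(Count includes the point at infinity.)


For each x in F_7, count y with y^2 = x^3 + 2 x + 1 mod 7:
  x = 0: RHS = 1, y in [1, 6]  -> 2 point(s)
  x = 1: RHS = 4, y in [2, 5]  -> 2 point(s)
Affine points: 4. Add the point at infinity: total = 5.

#E(F_7) = 5


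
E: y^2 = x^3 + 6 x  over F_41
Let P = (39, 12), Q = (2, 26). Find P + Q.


P != Q, so use the chord formula.
s = (y2 - y1) / (x2 - x1) = (14) / (4) mod 41 = 24
x3 = s^2 - x1 - x2 mod 41 = 24^2 - 39 - 2 = 2
y3 = s (x1 - x3) - y1 mod 41 = 24 * (39 - 2) - 12 = 15

P + Q = (2, 15)


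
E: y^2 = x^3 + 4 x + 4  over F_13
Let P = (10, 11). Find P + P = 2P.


Doubling: s = (3 x1^2 + a) / (2 y1)
s = (3*10^2 + 4) / (2*11) mod 13 = 2
x3 = s^2 - 2 x1 mod 13 = 2^2 - 2*10 = 10
y3 = s (x1 - x3) - y1 mod 13 = 2 * (10 - 10) - 11 = 2

2P = (10, 2)


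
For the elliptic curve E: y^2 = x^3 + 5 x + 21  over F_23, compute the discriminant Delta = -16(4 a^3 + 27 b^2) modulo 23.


4 a^3 + 27 b^2 = 4*5^3 + 27*21^2 = 500 + 11907 = 12407
Delta = -16 * (12407) = -198512
Delta mod 23 = 1

Delta = 1 (mod 23)


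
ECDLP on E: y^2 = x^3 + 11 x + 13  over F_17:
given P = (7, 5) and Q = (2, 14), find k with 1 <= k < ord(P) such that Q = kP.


Enumerate multiples of P until we hit Q = (2, 14):
  1P = (7, 5)
  2P = (16, 16)
  3P = (2, 3)
  4P = (0, 8)
  5P = (14, 15)
  6P = (14, 2)
  7P = (0, 9)
  8P = (2, 14)
Match found at i = 8.

k = 8


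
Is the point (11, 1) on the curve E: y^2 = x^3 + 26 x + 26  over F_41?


Check whether y^2 = x^3 + 26 x + 26 (mod 41) for (x, y) = (11, 1).
LHS: y^2 = 1^2 mod 41 = 1
RHS: x^3 + 26 x + 26 = 11^3 + 26*11 + 26 mod 41 = 3
LHS != RHS

No, not on the curve


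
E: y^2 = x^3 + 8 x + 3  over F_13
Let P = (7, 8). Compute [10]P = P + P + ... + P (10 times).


k = 10 = 1010_2 (binary, LSB first: 0101)
Double-and-add from P = (7, 8):
  bit 0 = 0: acc unchanged = O
  bit 1 = 1: acc = O + (2, 12) = (2, 12)
  bit 2 = 0: acc unchanged = (2, 12)
  bit 3 = 1: acc = (2, 12) + (0, 4) = (1, 5)

10P = (1, 5)


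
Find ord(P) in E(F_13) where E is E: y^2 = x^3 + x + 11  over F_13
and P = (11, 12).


Compute successive multiples of P until we hit O:
  1P = (11, 12)
  2P = (4, 1)
  3P = (1, 0)
  4P = (4, 12)
  5P = (11, 1)
  6P = O

ord(P) = 6


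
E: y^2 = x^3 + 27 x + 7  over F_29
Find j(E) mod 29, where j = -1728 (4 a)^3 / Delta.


Delta = -16(4 a^3 + 27 b^2) mod 29 = 21
-1728 * (4 a)^3 = -1728 * (4*27)^3 mod 29 = 4
j = 4 * 21^(-1) mod 29 = 14

j = 14 (mod 29)


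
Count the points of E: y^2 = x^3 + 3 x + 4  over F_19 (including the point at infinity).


For each x in F_19, count y with y^2 = x^3 + 3 x + 4 mod 19:
  x = 0: RHS = 4, y in [2, 17]  -> 2 point(s)
  x = 4: RHS = 4, y in [2, 17]  -> 2 point(s)
  x = 5: RHS = 11, y in [7, 12]  -> 2 point(s)
  x = 7: RHS = 7, y in [8, 11]  -> 2 point(s)
  x = 9: RHS = 0, y in [0]  -> 1 point(s)
  x = 11: RHS = 0, y in [0]  -> 1 point(s)
  x = 12: RHS = 1, y in [1, 18]  -> 2 point(s)
  x = 13: RHS = 17, y in [6, 13]  -> 2 point(s)
  x = 14: RHS = 16, y in [4, 15]  -> 2 point(s)
  x = 15: RHS = 4, y in [2, 17]  -> 2 point(s)
  x = 16: RHS = 6, y in [5, 14]  -> 2 point(s)
  x = 17: RHS = 9, y in [3, 16]  -> 2 point(s)
  x = 18: RHS = 0, y in [0]  -> 1 point(s)
Affine points: 23. Add the point at infinity: total = 24.

#E(F_19) = 24


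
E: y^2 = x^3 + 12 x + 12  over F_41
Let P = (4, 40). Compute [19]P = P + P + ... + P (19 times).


k = 19 = 10011_2 (binary, LSB first: 11001)
Double-and-add from P = (4, 40):
  bit 0 = 1: acc = O + (4, 40) = (4, 40)
  bit 1 = 1: acc = (4, 40) + (31, 32) = (8, 28)
  bit 2 = 0: acc unchanged = (8, 28)
  bit 3 = 0: acc unchanged = (8, 28)
  bit 4 = 1: acc = (8, 28) + (17, 39) = (18, 19)

19P = (18, 19)


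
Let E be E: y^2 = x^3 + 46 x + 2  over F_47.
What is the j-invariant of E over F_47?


Delta = -16(4 a^3 + 27 b^2) mod 47 = 28
-1728 * (4 a)^3 = -1728 * (4*46)^3 mod 47 = 1
j = 1 * 28^(-1) mod 47 = 42

j = 42 (mod 47)


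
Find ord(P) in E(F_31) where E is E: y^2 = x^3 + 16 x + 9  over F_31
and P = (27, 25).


Compute successive multiples of P until we hit O:
  1P = (27, 25)
  2P = (2, 7)
  3P = (11, 20)
  4P = (0, 28)
  5P = (22, 2)
  6P = (23, 12)
  7P = (9, 18)
  8P = (14, 30)
  ... (continuing to 28P)
  28P = O

ord(P) = 28


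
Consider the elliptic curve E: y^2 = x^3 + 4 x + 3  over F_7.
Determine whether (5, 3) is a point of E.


Check whether y^2 = x^3 + 4 x + 3 (mod 7) for (x, y) = (5, 3).
LHS: y^2 = 3^2 mod 7 = 2
RHS: x^3 + 4 x + 3 = 5^3 + 4*5 + 3 mod 7 = 1
LHS != RHS

No, not on the curve


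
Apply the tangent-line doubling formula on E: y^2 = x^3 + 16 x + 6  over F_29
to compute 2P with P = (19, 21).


Doubling: s = (3 x1^2 + a) / (2 y1)
s = (3*19^2 + 16) / (2*21) mod 29 = 2
x3 = s^2 - 2 x1 mod 29 = 2^2 - 2*19 = 24
y3 = s (x1 - x3) - y1 mod 29 = 2 * (19 - 24) - 21 = 27

2P = (24, 27)


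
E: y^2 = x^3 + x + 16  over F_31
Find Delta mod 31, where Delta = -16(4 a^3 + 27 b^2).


4 a^3 + 27 b^2 = 4*1^3 + 27*16^2 = 4 + 6912 = 6916
Delta = -16 * (6916) = -110656
Delta mod 31 = 14

Delta = 14 (mod 31)


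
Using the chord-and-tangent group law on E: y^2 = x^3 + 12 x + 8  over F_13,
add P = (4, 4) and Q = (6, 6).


P != Q, so use the chord formula.
s = (y2 - y1) / (x2 - x1) = (2) / (2) mod 13 = 1
x3 = s^2 - x1 - x2 mod 13 = 1^2 - 4 - 6 = 4
y3 = s (x1 - x3) - y1 mod 13 = 1 * (4 - 4) - 4 = 9

P + Q = (4, 9)


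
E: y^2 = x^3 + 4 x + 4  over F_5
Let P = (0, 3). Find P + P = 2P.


Doubling: s = (3 x1^2 + a) / (2 y1)
s = (3*0^2 + 4) / (2*3) mod 5 = 4
x3 = s^2 - 2 x1 mod 5 = 4^2 - 2*0 = 1
y3 = s (x1 - x3) - y1 mod 5 = 4 * (0 - 1) - 3 = 3

2P = (1, 3)


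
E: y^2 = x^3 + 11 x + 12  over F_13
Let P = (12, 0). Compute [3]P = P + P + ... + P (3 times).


k = 3 = 11_2 (binary, LSB first: 11)
Double-and-add from P = (12, 0):
  bit 0 = 1: acc = O + (12, 0) = (12, 0)
  bit 1 = 1: acc = (12, 0) + O = (12, 0)

3P = (12, 0)


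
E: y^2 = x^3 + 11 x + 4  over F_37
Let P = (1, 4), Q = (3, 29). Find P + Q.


P != Q, so use the chord formula.
s = (y2 - y1) / (x2 - x1) = (25) / (2) mod 37 = 31
x3 = s^2 - x1 - x2 mod 37 = 31^2 - 1 - 3 = 32
y3 = s (x1 - x3) - y1 mod 37 = 31 * (1 - 32) - 4 = 34

P + Q = (32, 34)


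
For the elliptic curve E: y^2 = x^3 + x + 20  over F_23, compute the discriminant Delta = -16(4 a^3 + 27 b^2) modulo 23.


4 a^3 + 27 b^2 = 4*1^3 + 27*20^2 = 4 + 10800 = 10804
Delta = -16 * (10804) = -172864
Delta mod 23 = 4

Delta = 4 (mod 23)


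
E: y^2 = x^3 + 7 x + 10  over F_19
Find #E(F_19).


For each x in F_19, count y with y^2 = x^3 + 7 x + 10 mod 19:
  x = 3: RHS = 1, y in [1, 18]  -> 2 point(s)
  x = 4: RHS = 7, y in [8, 11]  -> 2 point(s)
  x = 9: RHS = 4, y in [2, 17]  -> 2 point(s)
  x = 10: RHS = 16, y in [4, 15]  -> 2 point(s)
  x = 12: RHS = 17, y in [6, 13]  -> 2 point(s)
  x = 16: RHS = 0, y in [0]  -> 1 point(s)
  x = 17: RHS = 7, y in [8, 11]  -> 2 point(s)
Affine points: 13. Add the point at infinity: total = 14.

#E(F_19) = 14


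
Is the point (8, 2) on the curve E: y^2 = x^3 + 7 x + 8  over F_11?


Check whether y^2 = x^3 + 7 x + 8 (mod 11) for (x, y) = (8, 2).
LHS: y^2 = 2^2 mod 11 = 4
RHS: x^3 + 7 x + 8 = 8^3 + 7*8 + 8 mod 11 = 4
LHS = RHS

Yes, on the curve


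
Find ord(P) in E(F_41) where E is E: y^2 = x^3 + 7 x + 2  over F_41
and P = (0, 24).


Compute successive multiples of P until we hit O:
  1P = (0, 24)
  2P = (1, 16)
  3P = (22, 29)
  4P = (21, 29)
  5P = (38, 6)
  6P = (39, 29)
  7P = (39, 12)
  8P = (38, 35)
  ... (continuing to 13P)
  13P = O

ord(P) = 13


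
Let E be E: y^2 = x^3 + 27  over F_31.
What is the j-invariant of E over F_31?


Delta = -16(4 a^3 + 27 b^2) mod 31 = 1
-1728 * (4 a)^3 = -1728 * (4*0)^3 mod 31 = 0
j = 0 * 1^(-1) mod 31 = 0

j = 0 (mod 31)


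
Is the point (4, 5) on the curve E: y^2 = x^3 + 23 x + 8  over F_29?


Check whether y^2 = x^3 + 23 x + 8 (mod 29) for (x, y) = (4, 5).
LHS: y^2 = 5^2 mod 29 = 25
RHS: x^3 + 23 x + 8 = 4^3 + 23*4 + 8 mod 29 = 19
LHS != RHS

No, not on the curve


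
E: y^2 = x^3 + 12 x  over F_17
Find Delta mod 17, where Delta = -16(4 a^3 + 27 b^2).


4 a^3 + 27 b^2 = 4*12^3 + 27*0^2 = 6912 + 0 = 6912
Delta = -16 * (6912) = -110592
Delta mod 17 = 10

Delta = 10 (mod 17)


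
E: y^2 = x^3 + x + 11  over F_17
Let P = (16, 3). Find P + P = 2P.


Doubling: s = (3 x1^2 + a) / (2 y1)
s = (3*16^2 + 1) / (2*3) mod 17 = 12
x3 = s^2 - 2 x1 mod 17 = 12^2 - 2*16 = 10
y3 = s (x1 - x3) - y1 mod 17 = 12 * (16 - 10) - 3 = 1

2P = (10, 1)


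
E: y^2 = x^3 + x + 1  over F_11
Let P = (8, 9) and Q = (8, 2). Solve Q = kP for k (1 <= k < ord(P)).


Enumerate multiples of P until we hit Q = (8, 2):
  1P = (8, 9)
  2P = (0, 1)
  3P = (4, 6)
  4P = (3, 3)
  5P = (1, 6)
  6P = (6, 6)
  7P = (2, 0)
  8P = (6, 5)
  9P = (1, 5)
  10P = (3, 8)
  11P = (4, 5)
  12P = (0, 10)
  13P = (8, 2)
Match found at i = 13.

k = 13


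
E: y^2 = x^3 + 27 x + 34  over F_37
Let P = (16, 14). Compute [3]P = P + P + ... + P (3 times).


k = 3 = 11_2 (binary, LSB first: 11)
Double-and-add from P = (16, 14):
  bit 0 = 1: acc = O + (16, 14) = (16, 14)
  bit 1 = 1: acc = (16, 14) + (9, 9) = (11, 16)

3P = (11, 16)


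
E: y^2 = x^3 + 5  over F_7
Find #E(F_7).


For each x in F_7, count y with y^2 = x^3 + 0 x + 5 mod 7:
  x = 3: RHS = 4, y in [2, 5]  -> 2 point(s)
  x = 5: RHS = 4, y in [2, 5]  -> 2 point(s)
  x = 6: RHS = 4, y in [2, 5]  -> 2 point(s)
Affine points: 6. Add the point at infinity: total = 7.

#E(F_7) = 7


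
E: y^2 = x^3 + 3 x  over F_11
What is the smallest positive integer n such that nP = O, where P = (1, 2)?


Compute successive multiples of P until we hit O:
  1P = (1, 2)
  2P = (3, 6)
  3P = (0, 0)
  4P = (3, 5)
  5P = (1, 9)
  6P = O

ord(P) = 6


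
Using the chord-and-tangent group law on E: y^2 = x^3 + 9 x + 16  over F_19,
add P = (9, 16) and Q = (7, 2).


P != Q, so use the chord formula.
s = (y2 - y1) / (x2 - x1) = (5) / (17) mod 19 = 7
x3 = s^2 - x1 - x2 mod 19 = 7^2 - 9 - 7 = 14
y3 = s (x1 - x3) - y1 mod 19 = 7 * (9 - 14) - 16 = 6

P + Q = (14, 6)


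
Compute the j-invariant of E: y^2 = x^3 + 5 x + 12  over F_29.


Delta = -16(4 a^3 + 27 b^2) mod 29 = 1
-1728 * (4 a)^3 = -1728 * (4*5)^3 mod 29 = 10
j = 10 * 1^(-1) mod 29 = 10

j = 10 (mod 29)


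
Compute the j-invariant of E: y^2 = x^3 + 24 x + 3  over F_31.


Delta = -16(4 a^3 + 27 b^2) mod 31 = 22
-1728 * (4 a)^3 = -1728 * (4*24)^3 mod 31 = 30
j = 30 * 22^(-1) mod 31 = 7

j = 7 (mod 31)


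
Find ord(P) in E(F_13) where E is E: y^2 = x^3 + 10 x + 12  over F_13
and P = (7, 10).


Compute successive multiples of P until we hit O:
  1P = (7, 10)
  2P = (3, 11)
  3P = (12, 1)
  4P = (4, 8)
  5P = (1, 7)
  6P = (2, 12)
  7P = (0, 8)
  8P = (9, 8)
  ... (continuing to 19P)
  19P = O

ord(P) = 19


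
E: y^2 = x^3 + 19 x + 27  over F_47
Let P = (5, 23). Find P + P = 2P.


Doubling: s = (3 x1^2 + a) / (2 y1)
s = (3*5^2 + 19) / (2*23) mod 47 = 0
x3 = s^2 - 2 x1 mod 47 = 0^2 - 2*5 = 37
y3 = s (x1 - x3) - y1 mod 47 = 0 * (5 - 37) - 23 = 24

2P = (37, 24)


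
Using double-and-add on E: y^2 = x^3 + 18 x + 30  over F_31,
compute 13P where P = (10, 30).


k = 13 = 1101_2 (binary, LSB first: 1011)
Double-and-add from P = (10, 30):
  bit 0 = 1: acc = O + (10, 30) = (10, 30)
  bit 1 = 0: acc unchanged = (10, 30)
  bit 2 = 1: acc = (10, 30) + (22, 21) = (17, 14)
  bit 3 = 1: acc = (17, 14) + (3, 24) = (21, 11)

13P = (21, 11)


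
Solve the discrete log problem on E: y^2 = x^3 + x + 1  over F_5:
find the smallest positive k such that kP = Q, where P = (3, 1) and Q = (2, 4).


Enumerate multiples of P until we hit Q = (2, 4):
  1P = (3, 1)
  2P = (0, 1)
  3P = (2, 4)
Match found at i = 3.

k = 3


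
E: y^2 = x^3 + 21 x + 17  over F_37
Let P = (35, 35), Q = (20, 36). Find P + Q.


P != Q, so use the chord formula.
s = (y2 - y1) / (x2 - x1) = (1) / (22) mod 37 = 32
x3 = s^2 - x1 - x2 mod 37 = 32^2 - 35 - 20 = 7
y3 = s (x1 - x3) - y1 mod 37 = 32 * (35 - 7) - 35 = 10

P + Q = (7, 10)


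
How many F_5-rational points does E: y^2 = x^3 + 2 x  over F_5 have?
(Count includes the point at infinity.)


For each x in F_5, count y with y^2 = x^3 + 2 x + 0 mod 5:
  x = 0: RHS = 0, y in [0]  -> 1 point(s)
Affine points: 1. Add the point at infinity: total = 2.

#E(F_5) = 2


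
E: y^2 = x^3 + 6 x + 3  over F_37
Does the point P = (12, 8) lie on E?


Check whether y^2 = x^3 + 6 x + 3 (mod 37) for (x, y) = (12, 8).
LHS: y^2 = 8^2 mod 37 = 27
RHS: x^3 + 6 x + 3 = 12^3 + 6*12 + 3 mod 37 = 27
LHS = RHS

Yes, on the curve


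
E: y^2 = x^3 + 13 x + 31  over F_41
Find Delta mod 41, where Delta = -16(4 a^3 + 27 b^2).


4 a^3 + 27 b^2 = 4*13^3 + 27*31^2 = 8788 + 25947 = 34735
Delta = -16 * (34735) = -555760
Delta mod 41 = 36

Delta = 36 (mod 41)


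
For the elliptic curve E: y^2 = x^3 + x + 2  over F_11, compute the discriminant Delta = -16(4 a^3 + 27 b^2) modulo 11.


4 a^3 + 27 b^2 = 4*1^3 + 27*2^2 = 4 + 108 = 112
Delta = -16 * (112) = -1792
Delta mod 11 = 1

Delta = 1 (mod 11)


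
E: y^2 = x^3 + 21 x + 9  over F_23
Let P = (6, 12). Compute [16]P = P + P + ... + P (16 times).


k = 16 = 10000_2 (binary, LSB first: 00001)
Double-and-add from P = (6, 12):
  bit 0 = 0: acc unchanged = O
  bit 1 = 0: acc unchanged = O
  bit 2 = 0: acc unchanged = O
  bit 3 = 0: acc unchanged = O
  bit 4 = 1: acc = O + (5, 3) = (5, 3)

16P = (5, 3)


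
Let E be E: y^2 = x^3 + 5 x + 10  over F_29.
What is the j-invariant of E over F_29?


Delta = -16(4 a^3 + 27 b^2) mod 29 = 14
-1728 * (4 a)^3 = -1728 * (4*5)^3 mod 29 = 10
j = 10 * 14^(-1) mod 29 = 9

j = 9 (mod 29)


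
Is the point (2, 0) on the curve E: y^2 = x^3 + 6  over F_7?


Check whether y^2 = x^3 + 0 x + 6 (mod 7) for (x, y) = (2, 0).
LHS: y^2 = 0^2 mod 7 = 0
RHS: x^3 + 0 x + 6 = 2^3 + 0*2 + 6 mod 7 = 0
LHS = RHS

Yes, on the curve


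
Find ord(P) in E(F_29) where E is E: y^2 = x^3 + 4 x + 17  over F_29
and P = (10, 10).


Compute successive multiples of P until we hit O:
  1P = (10, 10)
  2P = (15, 1)
  3P = (20, 8)
  4P = (6, 24)
  5P = (18, 18)
  6P = (2, 27)
  7P = (12, 16)
  8P = (16, 1)
  ... (continuing to 19P)
  19P = O

ord(P) = 19


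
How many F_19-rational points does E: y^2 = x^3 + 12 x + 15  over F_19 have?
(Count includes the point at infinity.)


For each x in F_19, count y with y^2 = x^3 + 12 x + 15 mod 19:
  x = 1: RHS = 9, y in [3, 16]  -> 2 point(s)
  x = 2: RHS = 9, y in [3, 16]  -> 2 point(s)
  x = 7: RHS = 5, y in [9, 10]  -> 2 point(s)
  x = 9: RHS = 16, y in [4, 15]  -> 2 point(s)
  x = 12: RHS = 6, y in [5, 14]  -> 2 point(s)
  x = 14: RHS = 1, y in [1, 18]  -> 2 point(s)
  x = 15: RHS = 17, y in [6, 13]  -> 2 point(s)
  x = 16: RHS = 9, y in [3, 16]  -> 2 point(s)
Affine points: 16. Add the point at infinity: total = 17.

#E(F_19) = 17


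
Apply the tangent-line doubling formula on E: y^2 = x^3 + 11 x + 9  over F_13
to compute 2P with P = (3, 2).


Doubling: s = (3 x1^2 + a) / (2 y1)
s = (3*3^2 + 11) / (2*2) mod 13 = 3
x3 = s^2 - 2 x1 mod 13 = 3^2 - 2*3 = 3
y3 = s (x1 - x3) - y1 mod 13 = 3 * (3 - 3) - 2 = 11

2P = (3, 11)


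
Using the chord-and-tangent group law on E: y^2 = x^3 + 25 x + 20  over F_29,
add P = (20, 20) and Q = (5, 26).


P != Q, so use the chord formula.
s = (y2 - y1) / (x2 - x1) = (6) / (14) mod 29 = 17
x3 = s^2 - x1 - x2 mod 29 = 17^2 - 20 - 5 = 3
y3 = s (x1 - x3) - y1 mod 29 = 17 * (20 - 3) - 20 = 8

P + Q = (3, 8)


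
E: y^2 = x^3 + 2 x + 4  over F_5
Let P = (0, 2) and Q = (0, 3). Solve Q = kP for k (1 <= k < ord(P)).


Enumerate multiples of P until we hit Q = (0, 3):
  1P = (0, 2)
  2P = (4, 1)
  3P = (2, 1)
  4P = (2, 4)
  5P = (4, 4)
  6P = (0, 3)
Match found at i = 6.

k = 6


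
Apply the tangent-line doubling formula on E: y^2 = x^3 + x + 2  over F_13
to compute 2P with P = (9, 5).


Doubling: s = (3 x1^2 + a) / (2 y1)
s = (3*9^2 + 1) / (2*5) mod 13 = 1
x3 = s^2 - 2 x1 mod 13 = 1^2 - 2*9 = 9
y3 = s (x1 - x3) - y1 mod 13 = 1 * (9 - 9) - 5 = 8

2P = (9, 8)


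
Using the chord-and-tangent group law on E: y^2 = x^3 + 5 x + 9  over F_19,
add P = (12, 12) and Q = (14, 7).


P != Q, so use the chord formula.
s = (y2 - y1) / (x2 - x1) = (14) / (2) mod 19 = 7
x3 = s^2 - x1 - x2 mod 19 = 7^2 - 12 - 14 = 4
y3 = s (x1 - x3) - y1 mod 19 = 7 * (12 - 4) - 12 = 6

P + Q = (4, 6)


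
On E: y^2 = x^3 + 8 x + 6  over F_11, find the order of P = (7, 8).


Compute successive multiples of P until we hit O:
  1P = (7, 8)
  2P = (1, 2)
  3P = (4, 6)
  4P = (9, 9)
  5P = (9, 2)
  6P = (4, 5)
  7P = (1, 9)
  8P = (7, 3)
  ... (continuing to 9P)
  9P = O

ord(P) = 9


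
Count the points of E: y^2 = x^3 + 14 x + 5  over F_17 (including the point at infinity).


For each x in F_17, count y with y^2 = x^3 + 14 x + 5 mod 17:
  x = 5: RHS = 13, y in [8, 9]  -> 2 point(s)
  x = 6: RHS = 16, y in [4, 13]  -> 2 point(s)
  x = 7: RHS = 4, y in [2, 15]  -> 2 point(s)
  x = 8: RHS = 0, y in [0]  -> 1 point(s)
  x = 13: RHS = 4, y in [2, 15]  -> 2 point(s)
  x = 14: RHS = 4, y in [2, 15]  -> 2 point(s)
Affine points: 11. Add the point at infinity: total = 12.

#E(F_17) = 12


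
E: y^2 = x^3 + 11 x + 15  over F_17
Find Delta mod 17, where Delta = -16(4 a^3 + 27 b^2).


4 a^3 + 27 b^2 = 4*11^3 + 27*15^2 = 5324 + 6075 = 11399
Delta = -16 * (11399) = -182384
Delta mod 17 = 9

Delta = 9 (mod 17)


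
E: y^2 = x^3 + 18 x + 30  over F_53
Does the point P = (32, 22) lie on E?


Check whether y^2 = x^3 + 18 x + 30 (mod 53) for (x, y) = (32, 22).
LHS: y^2 = 22^2 mod 53 = 7
RHS: x^3 + 18 x + 30 = 32^3 + 18*32 + 30 mod 53 = 37
LHS != RHS

No, not on the curve


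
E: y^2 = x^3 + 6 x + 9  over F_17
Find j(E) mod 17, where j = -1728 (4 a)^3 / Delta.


Delta = -16(4 a^3 + 27 b^2) mod 17 = 8
-1728 * (4 a)^3 = -1728 * (4*6)^3 mod 17 = 1
j = 1 * 8^(-1) mod 17 = 15

j = 15 (mod 17)


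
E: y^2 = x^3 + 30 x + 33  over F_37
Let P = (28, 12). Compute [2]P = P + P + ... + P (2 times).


k = 2 = 10_2 (binary, LSB first: 01)
Double-and-add from P = (28, 12):
  bit 0 = 0: acc unchanged = O
  bit 1 = 1: acc = O + (15, 11) = (15, 11)

2P = (15, 11)


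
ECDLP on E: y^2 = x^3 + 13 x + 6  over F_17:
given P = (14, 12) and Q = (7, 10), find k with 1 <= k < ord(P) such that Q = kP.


Enumerate multiples of P until we hit Q = (7, 10):
  1P = (14, 12)
  2P = (5, 3)
  3P = (16, 3)
  4P = (3, 15)
  5P = (13, 14)
  6P = (11, 16)
  7P = (7, 7)
  8P = (9, 11)
  9P = (9, 6)
  10P = (7, 10)
Match found at i = 10.

k = 10


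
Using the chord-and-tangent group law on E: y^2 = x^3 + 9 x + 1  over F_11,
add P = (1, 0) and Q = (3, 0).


P != Q, so use the chord formula.
s = (y2 - y1) / (x2 - x1) = (0) / (2) mod 11 = 0
x3 = s^2 - x1 - x2 mod 11 = 0^2 - 1 - 3 = 7
y3 = s (x1 - x3) - y1 mod 11 = 0 * (1 - 7) - 0 = 0

P + Q = (7, 0)


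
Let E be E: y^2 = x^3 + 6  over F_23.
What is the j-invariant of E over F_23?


Delta = -16(4 a^3 + 27 b^2) mod 23 = 19
-1728 * (4 a)^3 = -1728 * (4*0)^3 mod 23 = 0
j = 0 * 19^(-1) mod 23 = 0

j = 0 (mod 23)


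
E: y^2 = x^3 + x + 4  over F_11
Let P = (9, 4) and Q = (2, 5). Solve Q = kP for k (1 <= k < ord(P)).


Enumerate multiples of P until we hit Q = (2, 5):
  1P = (9, 4)
  2P = (2, 6)
  3P = (3, 10)
  4P = (0, 9)
  5P = (0, 2)
  6P = (3, 1)
  7P = (2, 5)
Match found at i = 7.

k = 7


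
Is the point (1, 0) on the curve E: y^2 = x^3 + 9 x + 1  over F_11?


Check whether y^2 = x^3 + 9 x + 1 (mod 11) for (x, y) = (1, 0).
LHS: y^2 = 0^2 mod 11 = 0
RHS: x^3 + 9 x + 1 = 1^3 + 9*1 + 1 mod 11 = 0
LHS = RHS

Yes, on the curve


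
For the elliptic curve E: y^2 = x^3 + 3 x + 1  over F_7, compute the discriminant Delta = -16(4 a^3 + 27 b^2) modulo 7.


4 a^3 + 27 b^2 = 4*3^3 + 27*1^2 = 108 + 27 = 135
Delta = -16 * (135) = -2160
Delta mod 7 = 3

Delta = 3 (mod 7)


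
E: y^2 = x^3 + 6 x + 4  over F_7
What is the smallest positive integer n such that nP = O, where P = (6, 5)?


Compute successive multiples of P until we hit O:
  1P = (6, 5)
  2P = (4, 1)
  3P = (1, 5)
  4P = (0, 2)
  5P = (3, 0)
  6P = (0, 5)
  7P = (1, 2)
  8P = (4, 6)
  ... (continuing to 10P)
  10P = O

ord(P) = 10


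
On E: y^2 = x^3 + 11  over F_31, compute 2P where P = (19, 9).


Doubling: s = (3 x1^2 + a) / (2 y1)
s = (3*19^2 + 0) / (2*9) mod 31 = 24
x3 = s^2 - 2 x1 mod 31 = 24^2 - 2*19 = 11
y3 = s (x1 - x3) - y1 mod 31 = 24 * (19 - 11) - 9 = 28

2P = (11, 28)


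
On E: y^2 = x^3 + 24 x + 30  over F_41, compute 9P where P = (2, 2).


k = 9 = 1001_2 (binary, LSB first: 1001)
Double-and-add from P = (2, 2):
  bit 0 = 1: acc = O + (2, 2) = (2, 2)
  bit 1 = 0: acc unchanged = (2, 2)
  bit 2 = 0: acc unchanged = (2, 2)
  bit 3 = 1: acc = (2, 2) + (18, 12) = (31, 26)

9P = (31, 26)


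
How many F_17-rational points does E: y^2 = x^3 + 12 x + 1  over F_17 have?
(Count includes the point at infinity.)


For each x in F_17, count y with y^2 = x^3 + 12 x + 1 mod 17:
  x = 0: RHS = 1, y in [1, 16]  -> 2 point(s)
  x = 2: RHS = 16, y in [4, 13]  -> 2 point(s)
  x = 3: RHS = 13, y in [8, 9]  -> 2 point(s)
  x = 5: RHS = 16, y in [4, 13]  -> 2 point(s)
  x = 6: RHS = 0, y in [0]  -> 1 point(s)
  x = 10: RHS = 16, y in [4, 13]  -> 2 point(s)
  x = 11: RHS = 2, y in [6, 11]  -> 2 point(s)
  x = 13: RHS = 8, y in [5, 12]  -> 2 point(s)
Affine points: 15. Add the point at infinity: total = 16.

#E(F_17) = 16


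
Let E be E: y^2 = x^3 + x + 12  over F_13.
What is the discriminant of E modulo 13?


4 a^3 + 27 b^2 = 4*1^3 + 27*12^2 = 4 + 3888 = 3892
Delta = -16 * (3892) = -62272
Delta mod 13 = 11

Delta = 11 (mod 13)


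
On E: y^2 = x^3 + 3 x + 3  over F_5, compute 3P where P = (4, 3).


k = 3 = 11_2 (binary, LSB first: 11)
Double-and-add from P = (4, 3):
  bit 0 = 1: acc = O + (4, 3) = (4, 3)
  bit 1 = 1: acc = (4, 3) + (3, 3) = (3, 2)

3P = (3, 2)


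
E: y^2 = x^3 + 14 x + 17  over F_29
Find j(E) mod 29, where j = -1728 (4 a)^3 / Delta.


Delta = -16(4 a^3 + 27 b^2) mod 29 = 5
-1728 * (4 a)^3 = -1728 * (4*14)^3 mod 29 = 20
j = 20 * 5^(-1) mod 29 = 4

j = 4 (mod 29)
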